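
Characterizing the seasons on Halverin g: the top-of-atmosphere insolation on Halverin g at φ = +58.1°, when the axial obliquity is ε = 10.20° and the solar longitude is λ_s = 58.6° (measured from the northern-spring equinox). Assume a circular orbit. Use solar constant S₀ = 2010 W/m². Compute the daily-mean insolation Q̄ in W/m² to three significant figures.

Q̄ ≈ 473 W/m²

Solar declination: sin δ = sin ε · sin λ_s = sin 10.20° × sin 58.6° = 0.15115, so δ = +8.694°.
cos H₀ = −tan(+58.1°) tan(+8.694°) = -0.2457, H₀ = 1.8190 rad.
Bracket: H₀ sin φ sin δ + cos φ cos δ sin H₀ = 1.8190×0.84897×0.15115 + 0.52844×0.98851×0.96936 = 0.233417 + 0.506363 = 0.739780.
Q̄ = (S₀/π) × [bracket] = (2010/π) × 0.739780 = 473.3 W/m².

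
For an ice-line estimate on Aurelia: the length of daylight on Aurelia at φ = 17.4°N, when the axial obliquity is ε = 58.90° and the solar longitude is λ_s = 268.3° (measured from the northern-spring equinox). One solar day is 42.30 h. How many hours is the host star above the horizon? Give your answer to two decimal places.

13.81 h

Solar declination: sin δ = sin ε · sin λ_s = sin 58.90° × sin 268.3° = -0.85589, so δ = -58.858°.
cos H₀ = −tan φ · tan δ = −tan(+17.4°) × tan(-58.858°) = 0.5186, so H₀ = 1.0255 rad = 58.76°.
Daylight = 2H₀/(2π) × 42.30 h = (1.0255/π) × 42.30 = 13.81 h.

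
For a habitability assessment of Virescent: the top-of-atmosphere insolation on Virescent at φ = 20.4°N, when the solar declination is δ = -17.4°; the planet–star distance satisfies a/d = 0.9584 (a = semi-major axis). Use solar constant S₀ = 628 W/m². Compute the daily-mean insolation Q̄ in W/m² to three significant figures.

Q̄ ≈ 135 W/m²

cos H₀ = −tan(+20.4°) tan(-17.400°) = 0.1165, H₀ = 1.4540 rad.
Bracket: H₀ sin φ sin δ + cos φ cos δ sin H₀ = 1.4540×0.34857×-0.29904 + 0.93728×0.95424×0.99319 = -0.151560 + 0.888299 = 0.736739.
Inverse-square distance factor (a/d)² = 0.9584² = 0.918531.
Q̄ = (S₀/π) × 0.918531 × [bracket] = (628/π) × 0.918531 × 0.736739 = 135.3 W/m².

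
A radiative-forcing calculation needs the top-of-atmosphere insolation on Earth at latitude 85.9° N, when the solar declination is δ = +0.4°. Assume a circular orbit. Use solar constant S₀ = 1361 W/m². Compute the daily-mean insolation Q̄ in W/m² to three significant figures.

cos H₀ = −tan(+85.9°) tan(+0.400°) = -0.0974, H₀ = 1.6683 rad.
Bracket: H₀ sin φ sin δ + cos φ cos δ sin H₀ = 1.6683×0.99744×0.00698 + 0.07150×0.99998×0.99525 = 0.011615 + 0.071159 = 0.082774.
Q̄ = (S₀/π) × [bracket] = (1361/π) × 0.082774 = 35.86 W/m².

Q̄ ≈ 35.9 W/m²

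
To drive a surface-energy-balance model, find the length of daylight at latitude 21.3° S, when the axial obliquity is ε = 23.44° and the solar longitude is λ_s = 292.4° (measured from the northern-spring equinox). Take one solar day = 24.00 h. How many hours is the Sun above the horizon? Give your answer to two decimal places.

Solar declination: sin δ = sin ε · sin λ_s = sin 23.44° × sin 292.4° = -0.36777, so δ = -21.578°.
cos H₀ = −tan φ · tan δ = −tan(-21.3°) × tan(-21.578°) = -0.1542, so H₀ = 1.7256 rad = 98.87°.
Daylight = 2H₀/(2π) × 24.00 h = (1.7256/π) × 24.00 = 13.18 h.

13.18 h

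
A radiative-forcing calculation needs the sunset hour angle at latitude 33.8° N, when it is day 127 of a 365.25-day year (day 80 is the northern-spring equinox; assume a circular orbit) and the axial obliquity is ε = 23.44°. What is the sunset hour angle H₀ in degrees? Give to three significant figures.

Solar longitude: λ_s = 360° × (127 − 80)/365.25 = 46.324°.
sin δ = sin 23.44° × sin 46.324° = 0.28771, so δ = +16.721°.
cos H₀ = −tan φ · tan δ = −tan(+33.8°) × tan(+16.721°) = -0.2011, so H₀ = 1.7733 rad = 101.60°.

H₀ = 102°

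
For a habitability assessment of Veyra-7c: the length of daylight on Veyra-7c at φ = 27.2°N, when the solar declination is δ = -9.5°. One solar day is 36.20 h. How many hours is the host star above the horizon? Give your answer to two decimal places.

cos H₀ = −tan φ · tan δ = −tan(+27.2°) × tan(-9.500°) = 0.0860, so H₀ = 1.4847 rad = 85.07°.
Daylight = 2H₀/(2π) × 36.20 h = (1.4847/π) × 36.20 = 17.11 h.

17.11 h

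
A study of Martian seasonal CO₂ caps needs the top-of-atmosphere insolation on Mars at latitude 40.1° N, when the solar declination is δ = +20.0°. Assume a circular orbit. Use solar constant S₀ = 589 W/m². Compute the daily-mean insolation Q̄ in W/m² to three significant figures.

cos H₀ = −tan(+40.1°) tan(+20.000°) = -0.3065, H₀ = 1.8823 rad.
Bracket: H₀ sin φ sin δ + cos φ cos δ sin H₀ = 1.8823×0.64412×0.34202 + 0.76492×0.93969×0.95187 = 0.414674 + 0.684192 = 1.098866.
Q̄ = (S₀/π) × [bracket] = (589/π) × 1.098866 = 206.0 W/m².

Q̄ ≈ 206 W/m²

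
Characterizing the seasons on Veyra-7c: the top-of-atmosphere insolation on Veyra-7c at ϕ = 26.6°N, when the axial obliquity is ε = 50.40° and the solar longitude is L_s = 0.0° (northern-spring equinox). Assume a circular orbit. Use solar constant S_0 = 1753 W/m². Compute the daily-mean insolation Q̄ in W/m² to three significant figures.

Q̄ ≈ 499 W/m²

Solar declination: sin δ = sin ε · sin L_s = sin 50.40° × sin 0.0° = 0.00000, so δ = +0.000°.
cos h₀ = −tan(+26.6°) tan(+0.000°) = -0.0000, h₀ = 1.5708 rad.
Bracket: h₀ sin ϕ sin δ + cos ϕ cos δ sin h₀ = 1.5708×0.44776×0.00000 + 0.89415×1.00000×1.00000 = 0.000000 + 0.894150 = 0.894150.
Q̄ = (S_0/π) × [bracket] = (1753/π) × 0.894150 = 498.9 W/m².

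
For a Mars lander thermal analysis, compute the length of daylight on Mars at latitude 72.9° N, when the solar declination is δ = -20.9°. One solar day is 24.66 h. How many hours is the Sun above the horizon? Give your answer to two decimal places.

cos H₀ = −tan φ · tan δ = 1.2413 ≥ 1, so the Sun never rises (polar night) and H₀ = 0.
Daylight = 2H₀/(2π) × 24.66 h = (0.0000/π) × 24.66 = 0.00 h.

0.00 h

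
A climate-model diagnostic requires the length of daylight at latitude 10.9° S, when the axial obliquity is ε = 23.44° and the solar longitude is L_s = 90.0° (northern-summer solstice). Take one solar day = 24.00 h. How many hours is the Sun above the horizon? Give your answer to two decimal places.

11.36 h

Solar declination: sin δ = sin ε · sin L_s = sin 23.44° × sin 90.0° = 0.39779, so δ = +23.440°.
cos h₀ = −tan ϕ · tan δ = −tan(-10.9°) × tan(+23.440°) = 0.0835, so h₀ = 1.4872 rad = 85.21°.
Daylight = 2h₀/(2π) × 24.00 h = (1.4872/π) × 24.00 = 11.36 h.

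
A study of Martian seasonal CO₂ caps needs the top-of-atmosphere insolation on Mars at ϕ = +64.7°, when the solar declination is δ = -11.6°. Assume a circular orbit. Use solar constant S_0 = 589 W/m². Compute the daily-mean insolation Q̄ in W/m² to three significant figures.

Q̄ ≈ 32.5 W/m²

cos h₀ = −tan(+64.7°) tan(-11.600°) = 0.4343, h₀ = 1.1216 rad.
Bracket: h₀ sin ϕ sin δ + cos ϕ cos δ sin h₀ = 1.1216×0.90408×-0.20108 + 0.42736×0.97958×0.90079 = -0.203898 + 0.377101 = 0.173203.
Q̄ = (S_0/π) × [bracket] = (589/π) × 0.173203 = 32.47 W/m².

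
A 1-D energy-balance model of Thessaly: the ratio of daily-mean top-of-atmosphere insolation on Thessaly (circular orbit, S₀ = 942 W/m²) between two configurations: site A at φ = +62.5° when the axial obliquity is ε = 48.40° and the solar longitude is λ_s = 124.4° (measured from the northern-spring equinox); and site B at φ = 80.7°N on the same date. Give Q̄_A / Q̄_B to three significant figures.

— Configuration A (φ=+62.5°):
Solar declination: sin δ = sin ε · sin λ_s = sin 48.40° × sin 124.4° = 0.61702, so δ = +38.099°.
cos H₀ = −tan(+62.5°) tan(+38.099°) = -1.5062 ≤ −1 ⇒ polar day, H₀ = π.
Bracket: H₀ sin φ sin δ + cos φ cos δ sin H₀ = 3.1416×0.88701×0.61702 + 0.46175×0.78695×0.00000 = 1.719407 + 0.000000 = 1.719407.
Q̄ = (S₀/π) × [bracket] = (942/π) × 1.719407 = 515.56 W/m².
— Configuration B (φ=+80.7°):
cos H₀ = −tan(+80.7°) tan(+38.099°) = -4.7880 ≤ −1 ⇒ polar day, H₀ = π.
Bracket: H₀ sin φ sin δ + cos φ cos δ sin H₀ = 3.1416×0.98686×0.61702 + 0.16160×0.78695×0.00000 = 1.912959 + 0.000000 = 1.912959.
Q̄ = (S₀/π) × [bracket] = (942/π) × 1.912959 = 573.60 W/m².
Ratio Q̄_A / Q̄_B = 515.56 / 573.60 = 0.8988.

Q̄_A / Q̄_B ≈ 0.899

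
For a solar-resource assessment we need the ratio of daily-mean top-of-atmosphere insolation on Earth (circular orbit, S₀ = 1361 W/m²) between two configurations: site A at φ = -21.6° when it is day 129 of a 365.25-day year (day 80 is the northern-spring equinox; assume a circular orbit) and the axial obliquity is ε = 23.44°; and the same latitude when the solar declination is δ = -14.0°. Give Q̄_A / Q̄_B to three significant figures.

Q̄_A / Q̄_B ≈ 0.691

— Configuration A (φ=-21.6°):
Solar longitude: λ_s = 360° × (129 − 80)/365.25 = 48.296°.
sin δ = sin 23.44° × sin 48.296° = 0.29698, so δ = +17.277°.
cos H₀ = −tan(-21.6°) tan(+17.277°) = 0.1231, H₀ = 1.4473 rad.
Bracket: H₀ sin φ sin δ + cos φ cos δ sin H₀ = 1.4473×-0.36812×0.29698 + 0.92978×0.95488×0.99239 = -0.158225 + 0.881072 = 0.722847.
Q̄ = (S₀/π) × [bracket] = (1361/π) × 0.722847 = 313.15 W/m².
— Configuration B (φ=-21.6°):
cos H₀ = −tan(-21.6°) tan(-14.000°) = -0.0987, H₀ = 1.6697 rad.
Bracket: H₀ sin φ sin δ + cos φ cos δ sin H₀ = 1.6697×-0.36812×-0.24192 + 0.92978×0.97030×0.99512 = 0.148696 + 0.897763 = 1.046459.
Q̄ = (S₀/π) × [bracket] = (1361/π) × 1.046459 = 453.35 W/m².
Ratio Q̄_A / Q̄_B = 313.15 / 453.35 = 0.6907.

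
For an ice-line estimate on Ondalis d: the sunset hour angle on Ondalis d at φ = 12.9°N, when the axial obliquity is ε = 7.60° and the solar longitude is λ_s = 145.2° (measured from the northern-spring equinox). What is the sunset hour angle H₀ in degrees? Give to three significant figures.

H₀ = 91.0°

Solar declination: sin δ = sin ε · sin λ_s = sin 7.60° × sin 145.2° = 0.07548, so δ = +4.329°.
cos H₀ = −tan φ · tan δ = −tan(+12.9°) × tan(+4.329°) = -0.0173, so H₀ = 1.5881 rad = 90.99°.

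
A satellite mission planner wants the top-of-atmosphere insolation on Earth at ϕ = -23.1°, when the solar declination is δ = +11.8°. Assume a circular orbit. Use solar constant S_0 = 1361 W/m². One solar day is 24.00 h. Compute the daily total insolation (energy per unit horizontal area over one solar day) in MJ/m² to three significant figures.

cos h₀ = −tan(-23.1°) tan(+11.800°) = 0.0891, h₀ = 1.4816 rad.
Bracket: h₀ sin ϕ sin δ + cos ϕ cos δ sin h₀ = 1.4816×-0.39234×0.20450 + 0.91982×0.97887×0.99602 = -0.118874 + 0.896801 = 0.777927.
Q̄ = (S_0/π) × [bracket] = (1361/π) × 0.777927 = 337.01 W/m².
Daily total = Q̄ × 24.00 h × 3600 s/h = 337.01 × 24.00 × 3600 / 10⁶ = 29.12 MJ/m².

29.1 MJ/m²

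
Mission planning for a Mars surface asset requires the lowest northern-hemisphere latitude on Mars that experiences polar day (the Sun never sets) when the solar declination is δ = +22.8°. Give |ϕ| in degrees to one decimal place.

Polar day requires cos h₀ = −tan ϕ tan δ ≤ −1, i.e. tan ϕ tan δ ≥ 1.
The boundary is |tan ϕ| · |tan δ| = 1, so |ϕ| = 90° − |δ| = 90° − 22.8° = 67.2° in the northern hemisphere.

|ϕ| = 67.2°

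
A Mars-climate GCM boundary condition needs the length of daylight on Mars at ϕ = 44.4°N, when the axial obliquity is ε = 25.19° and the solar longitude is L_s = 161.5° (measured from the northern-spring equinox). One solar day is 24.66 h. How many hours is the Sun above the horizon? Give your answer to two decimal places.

Solar declination: sin δ = sin ε · sin L_s = sin 25.19° × sin 161.5° = 0.13505, so δ = +7.762°.
cos h₀ = −tan ϕ · tan δ = −tan(+44.4°) × tan(+7.762°) = -0.1335, so h₀ = 1.7047 rad = 97.67°.
Daylight = 2h₀/(2π) × 24.66 h = (1.7047/π) × 24.66 = 13.38 h.

13.38 h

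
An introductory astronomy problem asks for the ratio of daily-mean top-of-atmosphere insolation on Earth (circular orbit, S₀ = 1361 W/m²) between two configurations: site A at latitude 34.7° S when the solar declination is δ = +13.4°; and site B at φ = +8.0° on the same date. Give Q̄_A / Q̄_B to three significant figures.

Q̄_A / Q̄_B ≈ 0.595

— Configuration A (φ=-34.7°):
cos H₀ = −tan(-34.7°) tan(+13.400°) = 0.1650, H₀ = 1.4051 rad.
Bracket: H₀ sin φ sin δ + cos φ cos δ sin H₀ = 1.4051×-0.56928×0.23175 + 0.82214×0.97278×0.98630 = -0.185376 + 0.788805 = 0.603429.
Q̄ = (S₀/π) × [bracket] = (1361/π) × 0.603429 = 261.42 W/m².
— Configuration B (φ=+8.0°):
cos H₀ = −tan(+8.0°) tan(+13.400°) = -0.0335, H₀ = 1.6043 rad.
Bracket: H₀ sin φ sin δ + cos φ cos δ sin H₀ = 1.6043×0.13917×0.23175 + 0.99027×0.97278×0.99944 = 0.051743 + 0.962775 = 1.014518.
Q̄ = (S₀/π) × [bracket] = (1361/π) × 1.014518 = 439.51 W/m².
Ratio Q̄_A / Q̄_B = 261.42 / 439.51 = 0.5948.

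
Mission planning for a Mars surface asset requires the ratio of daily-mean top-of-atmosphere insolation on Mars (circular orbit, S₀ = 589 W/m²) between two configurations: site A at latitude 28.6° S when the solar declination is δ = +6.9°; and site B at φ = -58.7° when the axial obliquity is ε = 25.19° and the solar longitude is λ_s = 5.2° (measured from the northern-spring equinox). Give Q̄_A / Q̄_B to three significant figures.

Q̄_A / Q̄_B ≈ 1.67

— Configuration A (φ=-28.6°):
cos H₀ = −tan(-28.6°) tan(+6.900°) = 0.0660, H₀ = 1.5048 rad.
Bracket: H₀ sin φ sin δ + cos φ cos δ sin H₀ = 1.5048×-0.47869×0.12014 + 0.87798×0.99276×0.99782 = -0.086541 + 0.869723 = 0.783182.
Q̄ = (S₀/π) × [bracket] = (589/π) × 0.783182 = 146.83 W/m².
— Configuration B (φ=-58.7°):
Solar declination: sin δ = sin ε · sin λ_s = sin 25.19° × sin 5.2° = 0.03858, so δ = +2.211°.
cos H₀ = −tan(-58.7°) tan(+2.211°) = 0.0635, H₀ = 1.5073 rad.
Bracket: H₀ sin φ sin δ + cos φ cos δ sin H₀ = 1.5073×-0.85446×0.03858 + 0.51952×0.99926×0.99798 = -0.049688 + 0.518087 = 0.468399.
Q̄ = (S₀/π) × [bracket] = (589/π) × 0.468399 = 87.818 W/m².
Ratio Q̄_A / Q̄_B = 146.83 / 87.818 = 1.672.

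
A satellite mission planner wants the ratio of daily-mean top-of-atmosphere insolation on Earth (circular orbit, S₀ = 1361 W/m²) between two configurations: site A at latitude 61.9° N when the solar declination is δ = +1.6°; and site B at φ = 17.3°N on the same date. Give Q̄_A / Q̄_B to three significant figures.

— Configuration A (φ=+61.9°):
cos H₀ = −tan(+61.9°) tan(+1.600°) = -0.0523, H₀ = 1.6231 rad.
Bracket: H₀ sin φ sin δ + cos φ cos δ sin H₀ = 1.6231×0.88213×0.02792 + 0.47101×0.99961×0.99863 = 0.039975 + 0.470181 = 0.510156.
Q̄ = (S₀/π) × [bracket] = (1361/π) × 0.510156 = 221.01 W/m².
— Configuration B (φ=+17.3°):
cos H₀ = −tan(+17.3°) tan(+1.600°) = -0.0087, H₀ = 1.5795 rad.
Bracket: H₀ sin φ sin δ + cos φ cos δ sin H₀ = 1.5795×0.29737×0.02792 + 0.95476×0.99961×0.99996 = 0.013114 + 0.954349 = 0.967463.
Q̄ = (S₀/π) × [bracket] = (1361/π) × 0.967463 = 419.12 W/m².
Ratio Q̄_A / Q̄_B = 221.01 / 419.12 = 0.5273.

Q̄_A / Q̄_B ≈ 0.527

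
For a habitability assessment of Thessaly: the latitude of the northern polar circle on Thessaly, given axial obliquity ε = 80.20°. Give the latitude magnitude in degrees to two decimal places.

9.80°

The polar circle is the lowest latitude that experiences at least one full rotation of continuous daylight at the northern-summer solstice; it lies at |ϕ| = 90° − ε = 90° − 80.20° = 9.80°.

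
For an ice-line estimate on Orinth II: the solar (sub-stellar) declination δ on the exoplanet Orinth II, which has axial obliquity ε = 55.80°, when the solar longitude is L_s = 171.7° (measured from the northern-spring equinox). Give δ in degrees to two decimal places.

sin δ = sin ε · sin L_s = sin 55.80° × sin 171.7° = 0.119394.
δ = arcsin(0.119394) = +6.86°.

δ = +6.86°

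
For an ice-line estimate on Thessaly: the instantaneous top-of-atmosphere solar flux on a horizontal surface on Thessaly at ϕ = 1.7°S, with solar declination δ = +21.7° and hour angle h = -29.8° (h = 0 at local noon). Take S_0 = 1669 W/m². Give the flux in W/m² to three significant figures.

1.33e+03 W/m²

cos θ_z = sin ϕ sin δ + cos ϕ cos δ cos h = -0.010969 + 0.805914 = 0.794945.
Flux = S_0 · cos θ_z = 1669 × 0.794945 = 1327 W/m².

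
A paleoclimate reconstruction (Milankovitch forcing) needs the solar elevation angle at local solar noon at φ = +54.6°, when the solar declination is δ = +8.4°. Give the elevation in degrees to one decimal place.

At local noon the hour angle is zero, so the zenith angle equals |φ − δ| = |+54.6° − (+8.400°)| = 46.200°.
Elevation = 90° − 46.200° = 43.8°.

43.8°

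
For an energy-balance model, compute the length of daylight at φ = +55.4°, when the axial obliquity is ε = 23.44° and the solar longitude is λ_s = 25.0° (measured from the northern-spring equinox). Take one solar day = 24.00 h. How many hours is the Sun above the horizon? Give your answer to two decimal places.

Solar declination: sin δ = sin ε · sin λ_s = sin 23.44° × sin 25.0° = 0.16811, so δ = +9.678°.
cos H₀ = −tan φ · tan δ = −tan(+55.4°) × tan(+9.678°) = -0.2472, so H₀ = 1.8206 rad = 104.31°.
Daylight = 2H₀/(2π) × 24.00 h = (1.8206/π) × 24.00 = 13.91 h.

13.91 h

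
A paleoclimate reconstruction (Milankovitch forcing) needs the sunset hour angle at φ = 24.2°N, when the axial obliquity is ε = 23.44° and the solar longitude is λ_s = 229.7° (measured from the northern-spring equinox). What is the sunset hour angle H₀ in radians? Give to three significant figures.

H₀ = 1.43 rad

Solar declination: sin δ = sin ε · sin λ_s = sin 23.44° × sin 229.7° = -0.30338, so δ = -17.661°.
cos H₀ = −tan φ · tan δ = −tan(+24.2°) × tan(-17.661°) = 0.1431, so H₀ = 1.4272 rad = 81.77°.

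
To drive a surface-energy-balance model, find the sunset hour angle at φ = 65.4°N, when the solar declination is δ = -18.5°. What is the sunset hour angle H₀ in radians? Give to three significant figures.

H₀ = 0.751 rad

cos H₀ = −tan φ · tan δ = −tan(+65.4°) × tan(-18.500°) = 0.7308, so H₀ = 0.7513 rad = 43.04°.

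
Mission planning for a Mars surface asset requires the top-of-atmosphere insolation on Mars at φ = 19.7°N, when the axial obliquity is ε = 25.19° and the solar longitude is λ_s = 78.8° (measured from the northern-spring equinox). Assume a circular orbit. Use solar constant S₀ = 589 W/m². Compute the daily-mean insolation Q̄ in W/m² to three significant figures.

Q̄ ≈ 204 W/m²

Solar declination: sin δ = sin ε · sin λ_s = sin 25.19° × sin 78.8° = 0.41752, so δ = +24.678°.
cos H₀ = −tan(+19.7°) tan(+24.678°) = -0.1645, H₀ = 1.7361 rad.
Bracket: H₀ sin φ sin δ + cos φ cos δ sin H₀ = 1.7361×0.33710×0.41752 + 0.94147×0.90867×0.98637 = 0.244349 + 0.843825 = 1.088174.
Q̄ = (S₀/π) × [bracket] = (589/π) × 1.088174 = 204.0 W/m².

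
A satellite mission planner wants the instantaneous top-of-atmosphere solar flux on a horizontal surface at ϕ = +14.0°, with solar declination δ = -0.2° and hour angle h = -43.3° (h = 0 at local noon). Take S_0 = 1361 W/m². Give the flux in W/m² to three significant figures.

960 W/m²

cos θ_z = sin ϕ sin δ + cos ϕ cos δ cos h = -0.000844 + 0.706150 = 0.705306.
Flux = S_0 · cos θ_z = 1361 × 0.705306 = 959.9 W/m².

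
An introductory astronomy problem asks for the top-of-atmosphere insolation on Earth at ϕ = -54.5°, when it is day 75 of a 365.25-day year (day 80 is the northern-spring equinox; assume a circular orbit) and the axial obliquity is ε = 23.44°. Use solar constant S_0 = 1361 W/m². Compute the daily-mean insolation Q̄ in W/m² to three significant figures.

Q̄ ≈ 271 W/m²

Solar longitude: L_s = 360° × (75 − 80)/365.25 = -4.928°, i.e. -4.928° + 360° = 355.072°.
sin δ = sin 23.44° × sin 355.072° = -0.03417, so δ = -1.958°.
cos h₀ = −tan(-54.5°) tan(-1.958°) = -0.0479, h₀ = 1.6188 rad.
Bracket: h₀ sin ϕ sin δ + cos ϕ cos δ sin h₀ = 1.6188×-0.81412×-0.03417 + 0.58070×0.99942×0.99885 = 0.045033 + 0.579696 = 0.624729.
Q̄ = (S_0/π) × [bracket] = (1361/π) × 0.624729 = 270.6 W/m².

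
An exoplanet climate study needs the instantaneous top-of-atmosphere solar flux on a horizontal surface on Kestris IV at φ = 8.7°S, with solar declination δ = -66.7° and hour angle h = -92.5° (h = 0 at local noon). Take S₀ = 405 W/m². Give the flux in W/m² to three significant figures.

49.4 W/m²

cos θ_z = sin φ sin δ + cos φ cos δ cos h = 0.138925 + -0.017055 = 0.121870.
Flux = S₀ · cos θ_z = 405 × 0.121870 = 49.36 W/m².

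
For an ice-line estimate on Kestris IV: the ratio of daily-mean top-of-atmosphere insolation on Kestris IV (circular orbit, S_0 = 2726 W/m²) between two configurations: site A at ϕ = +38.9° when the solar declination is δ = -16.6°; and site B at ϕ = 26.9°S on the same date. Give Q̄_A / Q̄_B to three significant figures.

Q̄_A / Q̄_B ≈ 0.455

— Configuration A (ϕ=+38.9°):
cos h₀ = −tan(+38.9°) tan(-16.600°) = 0.2405, h₀ = 1.3279 rad.
Bracket: h₀ sin ϕ sin δ + cos ϕ cos δ sin h₀ = 1.3279×0.62796×-0.28569 + 0.77824×0.95832×0.97064 = -0.238228 + 0.723906 = 0.485678.
Q̄ = (S_0/π) × [bracket] = (2726/π) × 0.485678 = 421.43 W/m².
— Configuration B (ϕ=-26.9°):
cos h₀ = −tan(-26.9°) tan(-16.600°) = -0.1512, h₀ = 1.7226 rad.
Bracket: h₀ sin ϕ sin δ + cos ϕ cos δ sin h₀ = 1.7226×-0.45243×-0.28569 + 0.89180×0.95832×0.98850 = 0.222654 + 0.844802 = 1.067456.
Q̄ = (S_0/π) × [bracket] = (2726/π) × 1.067456 = 926.25 W/m².
Ratio Q̄_A / Q̄_B = 421.43 / 926.25 = 0.4550.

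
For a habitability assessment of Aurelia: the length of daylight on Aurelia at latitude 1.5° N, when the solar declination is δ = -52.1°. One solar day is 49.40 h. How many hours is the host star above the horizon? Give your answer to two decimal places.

24.17 h

cos H₀ = −tan φ · tan δ = −tan(+1.5°) × tan(-52.100°) = 0.0336, so H₀ = 1.5372 rad = 88.07°.
Daylight = 2H₀/(2π) × 49.40 h = (1.5372/π) × 49.40 = 24.17 h.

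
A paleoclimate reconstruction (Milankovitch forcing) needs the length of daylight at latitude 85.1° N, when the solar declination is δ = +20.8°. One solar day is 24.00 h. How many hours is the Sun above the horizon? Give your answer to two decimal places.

24.00 h

Sunrise equation: cos h₀ = −tan ϕ · tan δ = -4.4309 ≤ −1, so the Sun never sets (polar day) and h₀ = π.
Daylight = 2h₀/(2π) × 24.00 h = (3.1416/π) × 24.00 = 24.00 h.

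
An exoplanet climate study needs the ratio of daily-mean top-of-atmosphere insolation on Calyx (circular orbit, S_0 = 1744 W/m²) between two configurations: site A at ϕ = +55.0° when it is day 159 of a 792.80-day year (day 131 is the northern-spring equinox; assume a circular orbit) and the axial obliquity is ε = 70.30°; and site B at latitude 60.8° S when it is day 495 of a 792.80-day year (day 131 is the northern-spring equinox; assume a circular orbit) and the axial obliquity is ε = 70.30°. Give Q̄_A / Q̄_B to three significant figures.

Q̄_A / Q̄_B ≈ 4.43

— Configuration A (ϕ=+55.0°):
Solar longitude: L_s = 360° × (159 − 131)/792.80 = 12.714°.
sin δ = sin 70.30° × sin 12.714° = 0.20721, so δ = +11.959°.
cos h₀ = −tan(+55.0°) tan(+11.959°) = -0.3025, h₀ = 1.8781 rad.
Bracket: h₀ sin ϕ sin δ + cos ϕ cos δ sin h₀ = 1.8781×0.81915×0.20721 + 0.57358×0.97830×0.95315 = 0.318781 + 0.534844 = 0.853625.
Q̄ = (S_0/π) × [bracket] = (1744/π) × 0.853625 = 473.87 W/m².
— Configuration B (ϕ=-60.8°):
Solar longitude: L_s = 360° × (495 − 131)/792.80 = 165.288°.
sin δ = sin 70.30° × sin 165.288° = 0.23910, so δ = +13.834°.
cos h₀ = −tan(-60.8°) tan(+13.834°) = 0.4406, h₀ = 1.1145 rad.
Bracket: h₀ sin ϕ sin δ + cos ϕ cos δ sin h₀ = 1.1145×-0.87292×0.23910 + 0.48786×0.97099×0.89770 = -0.232613 + 0.425247 = 0.192634.
Q̄ = (S_0/π) × [bracket] = (1744/π) × 0.192634 = 106.94 W/m².
Ratio Q̄_A / Q̄_B = 473.87 / 106.94 = 4.431.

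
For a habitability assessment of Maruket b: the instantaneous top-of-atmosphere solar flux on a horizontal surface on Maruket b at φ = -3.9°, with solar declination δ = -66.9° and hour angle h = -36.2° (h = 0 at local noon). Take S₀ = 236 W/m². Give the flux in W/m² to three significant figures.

89.3 W/m²

cos θ_z = sin φ sin δ + cos φ cos δ cos h = 0.062562 + 0.315867 = 0.378429.
Flux = S₀ · cos θ_z = 236 × 0.378429 = 89.31 W/m².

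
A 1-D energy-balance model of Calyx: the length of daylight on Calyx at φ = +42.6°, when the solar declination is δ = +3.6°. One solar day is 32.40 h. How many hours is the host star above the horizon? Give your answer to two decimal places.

cos H₀ = −tan φ · tan δ = −tan(+42.6°) × tan(+3.600°) = -0.0579, so H₀ = 1.6287 rad = 93.32°.
Daylight = 2H₀/(2π) × 32.40 h = (1.6287/π) × 32.40 = 16.80 h.

16.80 h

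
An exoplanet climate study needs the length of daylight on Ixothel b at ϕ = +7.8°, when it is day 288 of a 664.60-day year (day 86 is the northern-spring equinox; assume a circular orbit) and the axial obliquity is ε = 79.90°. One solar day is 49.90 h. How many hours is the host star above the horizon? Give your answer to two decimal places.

Solar longitude: L_s = 360° × (288 − 86)/664.60 = 109.419°.
sin δ = sin 79.90° × sin 109.419° = 0.92850, so δ = +68.202°.
cos h₀ = −tan ϕ · tan δ = −tan(+7.8°) × tan(+68.202°) = -0.3425, so h₀ = 1.9204 rad = 110.03°.
Daylight = 2h₀/(2π) × 49.90 h = (1.9204/π) × 49.90 = 30.50 h.

30.50 h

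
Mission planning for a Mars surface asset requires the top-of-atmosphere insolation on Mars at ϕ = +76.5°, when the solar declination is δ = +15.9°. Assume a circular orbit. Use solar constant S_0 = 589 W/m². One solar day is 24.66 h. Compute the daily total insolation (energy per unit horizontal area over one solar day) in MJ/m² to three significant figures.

cos h₀ = −tan(+76.5°) tan(+15.900°) = -1.1865 ≤ −1 ⇒ polar day, h₀ = π.
Bracket: h₀ sin ϕ sin δ + cos ϕ cos δ sin h₀ = 3.1416×0.97237×0.27396 + 0.23345×0.96174×0.00000 = 0.836892 + 0.000000 = 0.836892.
Q̄ = (S_0/π) × [bracket] = (589/π) × 0.836892 = 156.90 W/m².
Daily total = Q̄ × 24.66 h × 3600 s/h = 156.90 × 24.66 × 3600 / 10⁶ = 13.93 MJ/m².

13.9 MJ/m²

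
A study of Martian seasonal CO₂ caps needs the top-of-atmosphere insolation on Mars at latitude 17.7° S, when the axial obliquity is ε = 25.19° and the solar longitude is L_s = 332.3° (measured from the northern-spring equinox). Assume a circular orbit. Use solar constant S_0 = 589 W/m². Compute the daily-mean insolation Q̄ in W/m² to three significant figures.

Solar declination: sin δ = sin ε · sin L_s = sin 25.19° × sin 332.3° = -0.19785, so δ = -11.411°.
cos h₀ = −tan(-17.7°) tan(-11.411°) = -0.0644, h₀ = 1.6353 rad.
Bracket: h₀ sin ϕ sin δ + cos ϕ cos δ sin h₀ = 1.6353×-0.30403×-0.19785 + 0.95266×0.98023×0.99792 = 0.098367 + 0.931884 = 1.030251.
Q̄ = (S_0/π) × [bracket] = (589/π) × 1.030251 = 193.2 W/m².

Q̄ ≈ 193 W/m²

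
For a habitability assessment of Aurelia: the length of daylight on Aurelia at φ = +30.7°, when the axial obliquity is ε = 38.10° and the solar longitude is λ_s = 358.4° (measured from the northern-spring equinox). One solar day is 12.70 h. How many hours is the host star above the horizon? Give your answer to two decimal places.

6.31 h

Solar declination: sin δ = sin ε · sin λ_s = sin 38.10° × sin 358.4° = -0.01723, so δ = -0.987°.
cos H₀ = −tan φ · tan δ = −tan(+30.7°) × tan(-0.987°) = 0.0102, so H₀ = 1.5606 rad = 89.41°.
Daylight = 2H₀/(2π) × 12.70 h = (1.5606/π) × 12.70 = 6.31 h.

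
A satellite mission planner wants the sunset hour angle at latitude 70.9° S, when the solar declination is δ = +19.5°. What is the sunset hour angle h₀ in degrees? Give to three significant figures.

cos h₀ = −tan ϕ · tan δ = 1.0226 ≥ 1, so the Sun never rises (polar night) and h₀ = 0.

h₀ = 0.00°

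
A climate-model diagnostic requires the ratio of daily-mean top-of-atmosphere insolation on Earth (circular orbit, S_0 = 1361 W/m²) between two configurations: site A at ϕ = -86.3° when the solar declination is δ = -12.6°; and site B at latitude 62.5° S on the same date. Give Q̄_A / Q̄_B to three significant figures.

Q̄_A / Q̄_B ≈ 0.858

— Configuration A (ϕ=-86.3°):
cos h₀ = −tan(-86.3°) tan(-12.600°) = -3.4566 ≤ −1 ⇒ polar day, h₀ = π.
Bracket: h₀ sin ϕ sin δ + cos ϕ cos δ sin h₀ = 3.1416×-0.99792×-0.21814 + 0.06453×0.97592×0.00000 = 0.683883 + 0.000000 = 0.683883.
Q̄ = (S_0/π) × [bracket] = (1361/π) × 0.683883 = 296.27 W/m².
— Configuration B (ϕ=-62.5°):
cos h₀ = −tan(-62.5°) tan(-12.600°) = -0.4294, h₀ = 2.0146 rad.
Bracket: h₀ sin ϕ sin δ + cos ϕ cos δ sin h₀ = 2.0146×-0.88701×-0.21814 + 0.46175×0.97592×0.90312 = 0.389810 + 0.406974 = 0.796784.
Q̄ = (S_0/π) × [bracket] = (1361/π) × 0.796784 = 345.18 W/m².
Ratio Q̄_A / Q̄_B = 296.27 / 345.18 = 0.8583.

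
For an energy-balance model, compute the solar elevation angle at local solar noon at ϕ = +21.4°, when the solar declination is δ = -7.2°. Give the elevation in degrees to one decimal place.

61.4°

At local noon the hour angle is zero, so the zenith angle equals |ϕ − δ| = |+21.4° − (-7.200°)| = 28.600°.
Elevation = 90° − 28.600° = 61.4°.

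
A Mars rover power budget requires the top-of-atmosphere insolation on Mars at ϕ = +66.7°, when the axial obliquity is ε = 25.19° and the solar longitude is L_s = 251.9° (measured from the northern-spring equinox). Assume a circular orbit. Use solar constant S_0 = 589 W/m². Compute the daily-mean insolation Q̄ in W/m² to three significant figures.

Q̄ ≈ 0.00 W/m²

Solar declination: sin δ = sin ε · sin L_s = sin 25.19° × sin 251.9° = -0.40456, so δ = -23.864°.
cos h₀ = −tan(+66.7°) tan(-23.864°) = 1.0272 ≥ 1 ⇒ polar night, h₀ = 0 and Q̄ = 0.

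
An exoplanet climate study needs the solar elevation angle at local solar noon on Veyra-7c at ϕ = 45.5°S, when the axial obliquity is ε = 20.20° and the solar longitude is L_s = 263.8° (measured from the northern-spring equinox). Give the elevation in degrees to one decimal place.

64.6°

Solar declination: sin δ = sin ε · sin L_s = sin 20.20° × sin 263.8° = -0.34328, so δ = -20.077°.
At local noon the hour angle is zero, so the zenith angle equals |ϕ − δ| = |-45.5° − (-20.077°)| = 25.423°.
Elevation = 90° − 25.423° = 64.6°.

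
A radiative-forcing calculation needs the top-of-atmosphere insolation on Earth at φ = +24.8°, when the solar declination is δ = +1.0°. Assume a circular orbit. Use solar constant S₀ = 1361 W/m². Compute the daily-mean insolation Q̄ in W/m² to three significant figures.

Q̄ ≈ 398 W/m²

cos H₀ = −tan(+24.8°) tan(+1.000°) = -0.0081, H₀ = 1.5789 rad.
Bracket: H₀ sin φ sin δ + cos φ cos δ sin H₀ = 1.5789×0.41945×0.01745 + 0.90778×0.99985×0.99997 = 0.011557 + 0.907617 = 0.919174.
Q̄ = (S₀/π) × [bracket] = (1361/π) × 0.919174 = 398.2 W/m².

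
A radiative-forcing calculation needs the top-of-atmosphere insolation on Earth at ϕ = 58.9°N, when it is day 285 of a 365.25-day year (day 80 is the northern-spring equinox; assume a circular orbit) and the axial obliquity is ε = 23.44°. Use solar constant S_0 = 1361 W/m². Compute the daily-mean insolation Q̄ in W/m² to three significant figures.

Solar longitude: L_s = 360° × (285 − 80)/365.25 = 202.053°.
sin δ = sin 23.44° × sin 202.053° = -0.14936, so δ = -8.590°.
cos h₀ = −tan(+58.9°) tan(-8.590°) = 0.2504, h₀ = 1.3177 rad.
Bracket: h₀ sin ϕ sin δ + cos ϕ cos δ sin h₀ = 1.3177×0.85627×-0.14936 + 0.51653×0.98878×0.96814 = -0.168524 + 0.494463 = 0.325939.
Q̄ = (S_0/π) × [bracket] = (1361/π) × 0.325939 = 141.2 W/m².

Q̄ ≈ 141 W/m²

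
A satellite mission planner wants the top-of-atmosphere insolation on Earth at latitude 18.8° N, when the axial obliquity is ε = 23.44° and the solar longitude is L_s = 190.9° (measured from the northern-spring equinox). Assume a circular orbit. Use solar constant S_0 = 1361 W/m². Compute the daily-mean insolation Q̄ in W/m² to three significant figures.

Q̄ ≈ 393 W/m²

Solar declination: sin δ = sin ε · sin L_s = sin 23.44° × sin 190.9° = -0.07522, so δ = -4.314°.
cos h₀ = −tan(+18.8°) tan(-4.314°) = 0.0257, h₀ = 1.5451 rad.
Bracket: h₀ sin ϕ sin δ + cos ϕ cos δ sin h₀ = 1.5451×0.32227×-0.07522 + 0.94665×0.99717×0.99967 = -0.037455 + 0.943659 = 0.906204.
Q̄ = (S_0/π) × [bracket] = (1361/π) × 0.906204 = 392.6 W/m².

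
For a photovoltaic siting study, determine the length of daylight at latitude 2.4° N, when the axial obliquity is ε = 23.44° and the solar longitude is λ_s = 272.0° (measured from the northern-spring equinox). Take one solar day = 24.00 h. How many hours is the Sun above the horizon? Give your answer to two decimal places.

Solar declination: sin δ = sin ε · sin λ_s = sin 23.44° × sin 272.0° = -0.39755, so δ = -23.425°.
cos H₀ = −tan φ · tan δ = −tan(+2.4°) × tan(-23.425°) = 0.0182, so H₀ = 1.5526 rad = 88.96°.
Daylight = 2H₀/(2π) × 24.00 h = (1.5526/π) × 24.00 = 11.86 h.

11.86 h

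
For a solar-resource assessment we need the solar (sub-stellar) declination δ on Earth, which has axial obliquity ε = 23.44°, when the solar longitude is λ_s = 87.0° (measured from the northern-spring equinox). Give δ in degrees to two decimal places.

δ = +23.41°

sin δ = sin ε · sin λ_s = sin 23.44° × sin 87.0° = 0.397243.
δ = arcsin(0.397243) = +23.41°.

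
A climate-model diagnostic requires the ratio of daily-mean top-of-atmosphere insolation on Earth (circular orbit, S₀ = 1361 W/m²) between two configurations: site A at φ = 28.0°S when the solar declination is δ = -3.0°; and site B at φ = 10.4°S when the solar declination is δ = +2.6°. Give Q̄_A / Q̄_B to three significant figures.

— Configuration A (φ=-28.0°):
cos H₀ = −tan(-28.0°) tan(-3.000°) = -0.0279, H₀ = 1.5987 rad.
Bracket: H₀ sin φ sin δ + cos φ cos δ sin H₀ = 1.5987×-0.46947×-0.05234 + 0.88295×0.99863×0.99961 = 0.039283 + 0.881396 = 0.920679.
Q̄ = (S₀/π) × [bracket] = (1361/π) × 0.920679 = 398.86 W/m².
— Configuration B (φ=-10.4°):
cos H₀ = −tan(-10.4°) tan(+2.600°) = 0.0083, H₀ = 1.5625 rad.
Bracket: H₀ sin φ sin δ + cos φ cos δ sin H₀ = 1.5625×-0.18052×0.04536 + 0.98357×0.99897×0.99997 = -0.012794 + 0.982527 = 0.969733.
Q̄ = (S₀/π) × [bracket] = (1361/π) × 0.969733 = 420.11 W/m².
Ratio Q̄_A / Q̄_B = 398.86 / 420.11 = 0.9494.

Q̄_A / Q̄_B ≈ 0.949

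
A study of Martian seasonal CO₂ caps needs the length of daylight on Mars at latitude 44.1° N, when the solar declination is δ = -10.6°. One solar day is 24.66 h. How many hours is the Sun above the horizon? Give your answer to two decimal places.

10.90 h

cos H₀ = −tan φ · tan δ = −tan(+44.1°) × tan(-10.600°) = 0.1814, so H₀ = 1.3884 rad = 79.55°.
Daylight = 2H₀/(2π) × 24.66 h = (1.3884/π) × 24.66 = 10.90 h.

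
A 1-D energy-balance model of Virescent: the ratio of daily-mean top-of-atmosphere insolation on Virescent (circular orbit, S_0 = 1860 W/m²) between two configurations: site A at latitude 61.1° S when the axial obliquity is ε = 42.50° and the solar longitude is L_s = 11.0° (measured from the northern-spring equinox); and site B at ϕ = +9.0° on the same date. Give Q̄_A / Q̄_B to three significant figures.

— Configuration A (ϕ=-61.1°):
Solar declination: sin δ = sin ε · sin L_s = sin 42.50° × sin 11.0° = 0.12891, so δ = +7.407°.
cos h₀ = −tan(-61.1°) tan(+7.407°) = 0.2355, h₀ = 1.3331 rad.
Bracket: h₀ sin ϕ sin δ + cos ϕ cos δ sin h₀ = 1.3331×-0.87546×0.12891 + 0.48328×0.99166×0.97188 = -0.150448 + 0.465773 = 0.315325.
Q̄ = (S_0/π) × [bracket] = (1860/π) × 0.315325 = 186.69 W/m².
— Configuration B (ϕ=+9.0°):
cos h₀ = −tan(+9.0°) tan(+7.407°) = -0.0206, h₀ = 1.5914 rad.
Bracket: h₀ sin ϕ sin δ + cos ϕ cos δ sin h₀ = 1.5914×0.15643×0.12891 + 0.98769×0.99166×0.99979 = 0.032091 + 0.979247 = 1.011338.
Q̄ = (S_0/π) × [bracket] = (1860/π) × 1.011338 = 598.77 W/m².
Ratio Q̄_A / Q̄_B = 186.69 / 598.77 = 0.3118.

Q̄_A / Q̄_B ≈ 0.312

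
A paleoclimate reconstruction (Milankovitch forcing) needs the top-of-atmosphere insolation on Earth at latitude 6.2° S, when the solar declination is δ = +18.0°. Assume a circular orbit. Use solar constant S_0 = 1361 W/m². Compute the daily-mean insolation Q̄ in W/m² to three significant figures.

Q̄ ≈ 387 W/m²

cos h₀ = −tan(-6.2°) tan(+18.000°) = 0.0353, h₀ = 1.5355 rad.
Bracket: h₀ sin ϕ sin δ + cos ϕ cos δ sin h₀ = 1.5355×-0.10800×0.30902 + 0.99415×0.95106×0.99938 = -0.051246 + 0.944910 = 0.893664.
Q̄ = (S_0/π) × [bracket] = (1361/π) × 0.893664 = 387.2 W/m².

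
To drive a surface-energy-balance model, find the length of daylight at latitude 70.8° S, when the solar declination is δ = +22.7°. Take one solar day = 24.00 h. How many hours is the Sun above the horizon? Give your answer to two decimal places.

cos h₀ = −tan ϕ · tan δ = 1.2012 ≥ 1, so the Sun never rises (polar night) and h₀ = 0.
Daylight = 2h₀/(2π) × 24.00 h = (0.0000/π) × 24.00 = 0.00 h.

0.00 h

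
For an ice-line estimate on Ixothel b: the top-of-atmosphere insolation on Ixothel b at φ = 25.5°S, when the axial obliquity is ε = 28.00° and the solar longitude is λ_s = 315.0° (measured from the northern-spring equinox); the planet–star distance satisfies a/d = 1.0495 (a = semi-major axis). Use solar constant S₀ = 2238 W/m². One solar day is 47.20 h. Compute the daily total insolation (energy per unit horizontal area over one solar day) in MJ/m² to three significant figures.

145 MJ/m²

Solar declination: sin δ = sin ε · sin λ_s = sin 28.00° × sin 315.0° = -0.33197, so δ = -19.388°.
cos H₀ = −tan(-25.5°) tan(-19.388°) = -0.1679, H₀ = 1.7395 rad.
Bracket: H₀ sin φ sin δ + cos φ cos δ sin H₀ = 1.7395×-0.43051×-0.33197 + 0.90259×0.94329×0.98581 = 0.248603 + 0.839323 = 1.087926.
Inverse-square distance factor (a/d)² = 1.0495² = 1.101450.
Q̄ = (S₀/π) × 1.101450 × [bracket] = (2238/π) × 1.101450 × 1.087926 = 853.64 W/m².
Daily total = Q̄ × 47.20 h × 3600 s/h = 853.64 × 47.20 × 3600 / 10⁶ = 145.1 MJ/m².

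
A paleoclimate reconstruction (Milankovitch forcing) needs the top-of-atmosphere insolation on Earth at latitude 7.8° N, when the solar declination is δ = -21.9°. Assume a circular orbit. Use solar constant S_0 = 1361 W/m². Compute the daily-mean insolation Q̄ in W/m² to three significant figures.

Q̄ ≈ 364 W/m²

cos h₀ = −tan(+7.8°) tan(-21.900°) = 0.0551, h₀ = 1.5157 rad.
Bracket: h₀ sin ϕ sin δ + cos ϕ cos δ sin h₀ = 1.5157×0.13572×-0.37299 + 0.99075×0.92784×0.99848 = -0.076728 + 0.917860 = 0.841132.
Q̄ = (S_0/π) × [bracket] = (1361/π) × 0.841132 = 364.4 W/m².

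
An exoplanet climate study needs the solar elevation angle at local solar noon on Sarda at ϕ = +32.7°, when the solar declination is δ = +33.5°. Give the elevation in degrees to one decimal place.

89.2°

At local noon the hour angle is zero, so the zenith angle equals |ϕ − δ| = |+32.7° − (+33.500°)| = 0.800°.
Elevation = 90° − 0.800° = 89.2°.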